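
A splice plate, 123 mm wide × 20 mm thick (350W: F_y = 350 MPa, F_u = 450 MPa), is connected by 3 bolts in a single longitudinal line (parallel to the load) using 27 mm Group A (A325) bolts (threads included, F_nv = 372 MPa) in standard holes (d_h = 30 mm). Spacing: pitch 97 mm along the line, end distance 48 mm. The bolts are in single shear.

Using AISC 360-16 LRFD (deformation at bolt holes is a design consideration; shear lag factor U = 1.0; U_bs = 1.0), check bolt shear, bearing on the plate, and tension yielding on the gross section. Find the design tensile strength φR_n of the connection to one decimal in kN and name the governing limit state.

479.2 kN (bolt shear governs)

Bolt shear: A_b = π(27)²/4 = 572.56 mm². φR_n = 0.75 × 372 × 572.56 × 3 × 1 = 479.2 kN.
Bearing (20 mm plate, F_u = 450 MPa): end bolts L_c = 48 − 30/2 = 33, R_n = min(1.2×33×20×450, 2.4×27×20×450) = 356.4 kN/bolt; interior L_c = 97 − 30 = 67, R_n = 583.2 kN/bolt. φR_n = 0.75 × (1×356.4 + 2×583.2) = 1142.1 kN.
Tension yield (gross): A_g = 123×20 = 2460 mm². φR_n = 0.90 × 350 × 2460 = 774.9 kN.
Governing: min(479.2, 1142.1, 774.9) = 479.2 kN → bolt shear.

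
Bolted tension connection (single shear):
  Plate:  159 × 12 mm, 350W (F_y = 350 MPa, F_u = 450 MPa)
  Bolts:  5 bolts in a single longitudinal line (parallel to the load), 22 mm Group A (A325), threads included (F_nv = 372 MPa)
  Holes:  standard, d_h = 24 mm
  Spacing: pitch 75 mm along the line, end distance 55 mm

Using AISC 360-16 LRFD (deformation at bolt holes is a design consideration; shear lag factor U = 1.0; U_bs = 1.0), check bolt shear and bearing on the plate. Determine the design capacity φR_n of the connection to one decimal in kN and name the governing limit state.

530.3 kN (bolt shear governs)

Bolt shear: A_b = π(22)²/4 = 380.13 mm². φR_n = 0.75 × 372 × 380.13 × 5 × 1 = 530.3 kN.
Bearing (12 mm plate, F_u = 450 MPa): end bolts L_c = 55 − 24/2 = 43, R_n = min(1.2×43×12×450, 2.4×22×12×450) = 278.64 kN/bolt; interior L_c = 75 − 24 = 51, R_n = 285.12 kN/bolt. φR_n = 0.75 × (1×278.64 + 4×285.12) = 1064.3 kN.
Governing: min(530.3, 1064.3) = 530.3 kN → bolt shear.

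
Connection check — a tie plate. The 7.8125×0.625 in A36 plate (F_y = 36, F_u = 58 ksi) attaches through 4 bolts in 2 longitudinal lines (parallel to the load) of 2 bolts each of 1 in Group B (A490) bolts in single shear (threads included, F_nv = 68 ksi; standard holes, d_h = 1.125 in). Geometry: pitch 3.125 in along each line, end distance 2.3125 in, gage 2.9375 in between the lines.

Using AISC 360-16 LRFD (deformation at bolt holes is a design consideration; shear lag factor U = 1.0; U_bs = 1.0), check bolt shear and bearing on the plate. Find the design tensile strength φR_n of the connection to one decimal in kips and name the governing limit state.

Bolt shear: A_b = π(1)²/4 = 0.7854 in². φR_n = 0.75 × 68 × 0.7854 × 4 × 1 = 160.2 kips.
Bearing (0.625 in plate, F_u = 58 ksi): end bolts L_c = 2.3125 − 1.125/2 = 1.75, R_n = min(1.2×1.75×0.625×58, 2.4×1×0.625×58) = 76.125 kips/bolt; interior L_c = 3.125 − 1.125 = 2, R_n = 87 kips/bolt. φR_n = 0.75 × (2×76.125 + 2×87) = 244.7 kips.
Governing: min(160.2, 244.7) = 160.2 kips → bolt shear.

160.2 kips (bolt shear governs)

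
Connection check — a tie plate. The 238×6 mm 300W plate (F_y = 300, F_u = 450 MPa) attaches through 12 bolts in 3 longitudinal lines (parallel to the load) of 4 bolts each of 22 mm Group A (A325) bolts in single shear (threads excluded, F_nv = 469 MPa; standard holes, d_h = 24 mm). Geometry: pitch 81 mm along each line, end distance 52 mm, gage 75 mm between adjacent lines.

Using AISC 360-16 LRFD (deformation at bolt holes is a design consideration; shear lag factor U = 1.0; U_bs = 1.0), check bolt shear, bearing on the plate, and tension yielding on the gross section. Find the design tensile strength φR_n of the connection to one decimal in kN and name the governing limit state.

385.6 kN (gross-section yield governs)

Bolt shear: A_b = π(22)²/4 = 380.13 mm². φR_n = 0.75 × 469 × 380.13 × 12 × 1 = 1604.5 kN.
Bearing (6 mm plate, F_u = 450 MPa): end bolts L_c = 52 − 24/2 = 40, R_n = min(1.2×40×6×450, 2.4×22×6×450) = 129.6 kN/bolt; interior L_c = 81 − 24 = 57, R_n = 142.56 kN/bolt. φR_n = 0.75 × (3×129.6 + 9×142.56) = 1253.9 kN.
Tension yield (gross): A_g = 238×6 = 1428 mm². φR_n = 0.90 × 300 × 1428 = 385.6 kN.
Governing: min(1604.5, 1253.9, 385.6) = 385.6 kN → gross-section yield.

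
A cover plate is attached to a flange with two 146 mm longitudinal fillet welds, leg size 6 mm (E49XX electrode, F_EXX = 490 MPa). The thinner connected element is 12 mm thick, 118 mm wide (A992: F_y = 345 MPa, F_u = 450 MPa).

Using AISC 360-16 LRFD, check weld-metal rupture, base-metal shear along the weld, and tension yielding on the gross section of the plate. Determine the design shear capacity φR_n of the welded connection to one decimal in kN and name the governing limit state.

Weld metal: throat = 0.707×6 = 4.242 mm, L = 2×146 = 292 mm. φR_n = 0.75 × 0.6 × 490 × 4.242 × 292 = 273.1 kN.
Base metal shear (12 mm plate): yield φR_n = 1.0×0.6×345×12×292 = 725.3 kN; rupture φR_n = 0.75×0.6×450×12×292 = 709.6 kN; take 709.6 kN (rupture).
Tension yield (gross): A_g = 118×12 = 1416 mm². φR_n = 0.90 × 345 × 1416 = 439.7 kN.
Governing: min(273.1, 709.6, 439.7) = 273.1 kN → weld metal.

273.1 kN (weld metal governs)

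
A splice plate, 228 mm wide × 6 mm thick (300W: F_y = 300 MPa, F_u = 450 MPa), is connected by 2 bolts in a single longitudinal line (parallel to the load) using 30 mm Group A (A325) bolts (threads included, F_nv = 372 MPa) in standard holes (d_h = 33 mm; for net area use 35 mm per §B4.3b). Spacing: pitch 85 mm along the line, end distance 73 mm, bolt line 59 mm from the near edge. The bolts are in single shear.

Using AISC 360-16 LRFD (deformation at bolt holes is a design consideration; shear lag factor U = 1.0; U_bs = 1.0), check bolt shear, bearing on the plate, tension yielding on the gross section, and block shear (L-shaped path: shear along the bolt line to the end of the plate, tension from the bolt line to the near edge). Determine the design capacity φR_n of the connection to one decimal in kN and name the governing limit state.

212.0 kN (block shear governs)

Bolt shear: A_b = π(30)²/4 = 706.86 mm². φR_n = 0.75 × 372 × 706.86 × 2 × 1 = 394.4 kN.
Bearing (6 mm plate, F_u = 450 MPa): end bolts L_c = 73 − 33/2 = 56.5, R_n = min(1.2×56.5×6×450, 2.4×30×6×450) = 183.06 kN/bolt; interior L_c = 85 − 33 = 52, R_n = 168.48 kN/bolt. φR_n = 0.75 × (1×183.06 + 1×168.48) = 263.7 kN.
Tension yield (gross): A_g = 228×6 = 1368 mm². φR_n = 0.90 × 300 × 1368 = 369.4 kN.
Block shear: shear path 1×[73+1×85] = 1×158 mm, A_gv = 948, A_nv = 1×(158 − 1.5×35)×6 = 633 mm²; tension to near edge: (59 − 0.5×35)×6 = 249 mm². R_n = min(0.6×450×633, 0.6×300×948) + 1.0×450×249 = min(170.91, 170.64) + 112.05 = 282.69 kN. φR_n = 0.75 × 282.69 = 212.0 kN.
Governing: min(394.4, 263.7, 369.4, 212.0) = 212.0 kN → block shear.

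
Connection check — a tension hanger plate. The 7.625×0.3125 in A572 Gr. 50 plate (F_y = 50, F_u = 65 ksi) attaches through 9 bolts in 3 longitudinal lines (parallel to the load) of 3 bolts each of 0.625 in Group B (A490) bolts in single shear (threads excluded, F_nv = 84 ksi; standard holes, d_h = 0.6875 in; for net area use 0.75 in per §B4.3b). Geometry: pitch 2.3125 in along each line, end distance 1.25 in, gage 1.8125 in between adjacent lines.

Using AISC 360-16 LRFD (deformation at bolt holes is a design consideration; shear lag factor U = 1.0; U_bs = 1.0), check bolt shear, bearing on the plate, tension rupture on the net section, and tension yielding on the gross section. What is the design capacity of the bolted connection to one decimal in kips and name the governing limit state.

81.9 kips (net-section rupture governs)

Bolt shear: A_b = π(0.625)²/4 = 0.3068 in². φR_n = 0.75 × 84 × 0.3068 × 9 × 1 = 174.0 kips.
Bearing (0.3125 in plate, F_u = 65 ksi): end bolts L_c = 1.25 − 0.6875/2 = 0.90625, R_n = min(1.2×0.90625×0.3125×65, 2.4×0.625×0.3125×65) = 22.09 kips/bolt; interior L_c = 2.3125 − 0.6875 = 1.625, R_n = 30.469 kips/bolt. φR_n = 0.75 × (3×22.09 + 6×30.469) = 186.8 kips.
Tension rupture (net): A_n = (7.625 − 3×0.75)×0.3125 = 1.6797 in² (U = 1.0, A_e = A_n). φR_n = 0.75 × 65 × 1.6797 = 81.9 kips.
Tension yield (gross): A_g = 7.625×0.3125 = 2.3828 in². φR_n = 0.90 × 50 × 2.3828 = 107.2 kips.
Governing: min(174.0, 186.8, 81.9, 107.2) = 81.9 kips → net-section rupture.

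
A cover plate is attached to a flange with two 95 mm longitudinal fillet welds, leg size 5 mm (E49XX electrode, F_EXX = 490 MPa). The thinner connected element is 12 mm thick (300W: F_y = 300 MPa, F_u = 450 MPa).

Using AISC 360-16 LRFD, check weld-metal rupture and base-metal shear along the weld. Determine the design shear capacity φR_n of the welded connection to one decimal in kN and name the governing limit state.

Weld metal: throat = 0.707×5 = 3.535 mm, L = 2×95 = 190 mm. φR_n = 0.75 × 0.6 × 490 × 3.535 × 190 = 148.1 kN.
Base metal shear (12 mm plate): yield φR_n = 1.0×0.6×300×12×190 = 410.4 kN; rupture φR_n = 0.75×0.6×450×12×190 = 461.7 kN; take 410.4 kN (yield).
Governing: min(148.1, 410.4) = 148.1 kN → weld metal.

148.1 kN (weld metal governs)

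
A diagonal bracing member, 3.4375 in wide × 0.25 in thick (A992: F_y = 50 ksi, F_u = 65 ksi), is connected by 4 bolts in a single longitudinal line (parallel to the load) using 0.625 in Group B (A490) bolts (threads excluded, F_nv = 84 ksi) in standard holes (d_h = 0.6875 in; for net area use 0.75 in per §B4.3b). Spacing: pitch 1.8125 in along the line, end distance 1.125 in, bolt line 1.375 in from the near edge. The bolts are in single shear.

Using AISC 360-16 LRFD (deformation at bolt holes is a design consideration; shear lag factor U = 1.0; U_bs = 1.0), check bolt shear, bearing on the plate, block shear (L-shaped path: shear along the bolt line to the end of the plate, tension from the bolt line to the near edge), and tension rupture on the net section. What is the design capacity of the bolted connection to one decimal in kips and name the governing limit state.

32.8 kips (net-section rupture governs)

Bolt shear: A_b = π(0.625)²/4 = 0.3068 in². φR_n = 0.75 × 84 × 0.3068 × 4 × 1 = 77.3 kips.
Bearing (0.25 in plate, F_u = 65 ksi): end bolts L_c = 1.125 − 0.6875/2 = 0.78125, R_n = min(1.2×0.78125×0.25×65, 2.4×0.625×0.25×65) = 15.234 kips/bolt; interior L_c = 1.8125 − 0.6875 = 1.125, R_n = 21.938 kips/bolt. φR_n = 0.75 × (1×15.234 + 3×21.938) = 60.8 kips.
Block shear: shear path 1×[1.125+3×1.8125] = 1×6.5625 in, A_gv = 1.6406, A_nv = 1×(6.5625 − 3.5×0.75)×0.25 = 0.98438 in²; tension to near edge: (1.375 − 0.5×0.75)×0.25 = 0.25 in². R_n = min(0.6×65×0.98438, 0.6×50×1.6406) + 1.0×65×0.25 = min(38.391, 49.218) + 16.25 = 54.641 kips. φR_n = 0.75 × 54.641 = 41.0 kips.
Tension rupture (net): A_n = (3.4375 − 1×0.75)×0.25 = 0.67188 in² (U = 1.0, A_e = A_n). φR_n = 0.75 × 65 × 0.67188 = 32.8 kips.
Governing: min(77.3, 60.8, 41.0, 32.8) = 32.8 kips → net-section rupture.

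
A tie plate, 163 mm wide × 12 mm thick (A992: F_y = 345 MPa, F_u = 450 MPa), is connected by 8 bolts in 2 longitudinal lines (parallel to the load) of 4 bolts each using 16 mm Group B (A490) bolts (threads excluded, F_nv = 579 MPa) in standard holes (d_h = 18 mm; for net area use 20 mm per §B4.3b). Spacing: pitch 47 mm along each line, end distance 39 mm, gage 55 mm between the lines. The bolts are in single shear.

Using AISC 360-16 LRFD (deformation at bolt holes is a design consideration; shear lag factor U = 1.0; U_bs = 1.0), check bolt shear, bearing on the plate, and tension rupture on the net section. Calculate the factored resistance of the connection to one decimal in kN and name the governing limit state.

Bolt shear: A_b = π(16)²/4 = 201.06 mm². φR_n = 0.75 × 579 × 201.06 × 8 × 1 = 698.5 kN.
Bearing (12 mm plate, F_u = 450 MPa): end bolts L_c = 39 − 18/2 = 30, R_n = min(1.2×30×12×450, 2.4×16×12×450) = 194.4 kN/bolt; interior L_c = 47 − 18 = 29, R_n = 187.92 kN/bolt. φR_n = 0.75 × (2×194.4 + 6×187.92) = 1137.2 kN.
Tension rupture (net): A_n = (163 − 2×20)×12 = 1476 mm² (U = 1.0, A_e = A_n). φR_n = 0.75 × 450 × 1476 = 498.2 kN.
Governing: min(698.5, 1137.2, 498.2) = 498.2 kN → net-section rupture.

498.2 kN (net-section rupture governs)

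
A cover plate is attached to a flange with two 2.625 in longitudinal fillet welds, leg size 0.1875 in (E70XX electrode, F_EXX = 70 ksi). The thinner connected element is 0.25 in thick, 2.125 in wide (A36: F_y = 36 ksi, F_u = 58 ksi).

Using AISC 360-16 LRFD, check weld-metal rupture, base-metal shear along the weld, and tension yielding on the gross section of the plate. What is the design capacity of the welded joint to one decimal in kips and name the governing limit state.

Weld metal: throat = 0.707×0.1875 = 0.13256 in, L = 2×2.625 = 5.25 in. φR_n = 0.75 × 0.6 × 70 × 0.13256 × 5.25 = 21.9 kips.
Base metal shear (0.25 in plate): yield φR_n = 1.0×0.6×36×0.25×5.25 = 28.4 kips; rupture φR_n = 0.75×0.6×58×0.25×5.25 = 34.3 kips; take 28.4 kips (yield).
Tension yield (gross): A_g = 2.125×0.25 = 0.53125 in². φR_n = 0.90 × 36 × 0.53125 = 17.2 kips.
Governing: min(21.9, 28.4, 17.2) = 17.2 kips → gross-section yield.

17.2 kips (gross-section yield governs)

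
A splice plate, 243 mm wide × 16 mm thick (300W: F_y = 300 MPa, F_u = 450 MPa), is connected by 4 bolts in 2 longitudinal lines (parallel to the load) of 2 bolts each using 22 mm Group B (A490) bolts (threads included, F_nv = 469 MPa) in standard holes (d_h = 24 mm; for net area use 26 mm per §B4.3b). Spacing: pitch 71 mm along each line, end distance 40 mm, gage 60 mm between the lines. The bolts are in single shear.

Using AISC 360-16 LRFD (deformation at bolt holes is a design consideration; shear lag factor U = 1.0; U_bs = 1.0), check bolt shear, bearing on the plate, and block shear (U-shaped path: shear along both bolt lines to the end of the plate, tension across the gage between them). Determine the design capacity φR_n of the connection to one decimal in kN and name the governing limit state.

534.8 kN (bolt shear governs)

Bolt shear: A_b = π(22)²/4 = 380.13 mm². φR_n = 0.75 × 469 × 380.13 × 4 × 1 = 534.8 kN.
Bearing (16 mm plate, F_u = 450 MPa): end bolts L_c = 40 − 24/2 = 28, R_n = min(1.2×28×16×450, 2.4×22×16×450) = 241.92 kN/bolt; interior L_c = 71 − 24 = 47, R_n = 380.16 kN/bolt. φR_n = 0.75 × (2×241.92 + 2×380.16) = 933.1 kN.
Block shear: shear path 2×[40+1×71] = 2×111 mm, A_gv = 3552, A_nv = 2×(111 − 1.5×26)×16 = 2304 mm²; tension across gage: (60 − 1×26)×16 = 544 mm². R_n = min(0.6×450×2304, 0.6×300×3552) + 1.0×450×544 = min(622.08, 639.36) + 244.8 = 866.88 kN. φR_n = 0.75 × 866.88 = 650.2 kN.
Governing: min(534.8, 933.1, 650.2) = 534.8 kN → bolt shear.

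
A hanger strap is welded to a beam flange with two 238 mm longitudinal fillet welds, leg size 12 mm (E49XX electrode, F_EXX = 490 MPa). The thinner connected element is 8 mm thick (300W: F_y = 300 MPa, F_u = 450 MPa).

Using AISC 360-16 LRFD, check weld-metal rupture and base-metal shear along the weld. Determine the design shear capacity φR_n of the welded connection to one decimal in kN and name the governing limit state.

685.4 kN (base-metal shear governs)

Weld metal: throat = 0.707×12 = 8.484 mm, L = 2×238 = 476 mm. φR_n = 0.75 × 0.6 × 490 × 8.484 × 476 = 890.5 kN.
Base metal shear (8 mm plate): yield φR_n = 1.0×0.6×300×8×476 = 685.4 kN; rupture φR_n = 0.75×0.6×450×8×476 = 771.1 kN; take 685.4 kN (yield).
Governing: min(890.5, 685.4) = 685.4 kN → base-metal shear.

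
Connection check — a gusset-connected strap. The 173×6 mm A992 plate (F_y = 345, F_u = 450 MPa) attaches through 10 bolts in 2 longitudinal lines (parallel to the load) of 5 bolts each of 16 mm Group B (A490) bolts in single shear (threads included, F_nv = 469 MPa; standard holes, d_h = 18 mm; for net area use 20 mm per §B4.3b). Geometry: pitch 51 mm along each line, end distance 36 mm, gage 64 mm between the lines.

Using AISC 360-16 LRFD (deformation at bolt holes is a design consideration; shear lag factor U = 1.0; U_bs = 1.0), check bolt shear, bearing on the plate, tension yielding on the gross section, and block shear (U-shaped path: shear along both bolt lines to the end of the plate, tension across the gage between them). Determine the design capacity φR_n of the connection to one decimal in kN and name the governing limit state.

322.3 kN (gross-section yield governs)

Bolt shear: A_b = π(16)²/4 = 201.06 mm². φR_n = 0.75 × 469 × 201.06 × 10 × 1 = 707.2 kN.
Bearing (6 mm plate, F_u = 450 MPa): end bolts L_c = 36 − 18/2 = 27, R_n = min(1.2×27×6×450, 2.4×16×6×450) = 87.48 kN/bolt; interior L_c = 51 − 18 = 33, R_n = 103.68 kN/bolt. φR_n = 0.75 × (2×87.48 + 8×103.68) = 753.3 kN.
Tension yield (gross): A_g = 173×6 = 1038 mm². φR_n = 0.90 × 345 × 1038 = 322.3 kN.
Block shear: shear path 2×[36+4×51] = 2×240 mm, A_gv = 2880, A_nv = 2×(240 − 4.5×20)×6 = 1800 mm²; tension across gage: (64 − 1×20)×6 = 264 mm². R_n = min(0.6×450×1800, 0.6×345×2880) + 1.0×450×264 = min(486, 596.16) + 118.8 = 604.8 kN. φR_n = 0.75 × 604.8 = 453.6 kN.
Governing: min(707.2, 753.3, 322.3, 453.6) = 322.3 kN → gross-section yield.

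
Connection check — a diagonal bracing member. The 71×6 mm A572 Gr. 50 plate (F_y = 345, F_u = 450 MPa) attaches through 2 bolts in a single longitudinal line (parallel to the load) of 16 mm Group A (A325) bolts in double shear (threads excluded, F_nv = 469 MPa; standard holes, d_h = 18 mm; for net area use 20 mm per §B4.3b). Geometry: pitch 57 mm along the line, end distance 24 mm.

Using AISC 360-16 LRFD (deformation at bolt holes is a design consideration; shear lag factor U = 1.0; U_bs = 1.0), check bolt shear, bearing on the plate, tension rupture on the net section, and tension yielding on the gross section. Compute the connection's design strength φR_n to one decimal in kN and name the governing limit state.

103.3 kN (net-section rupture governs)

Bolt shear: A_b = π(16)²/4 = 201.06 mm². φR_n = 0.75 × 469 × 201.06 × 2 × 2 = 282.9 kN.
Bearing (6 mm plate, F_u = 450 MPa): end bolts L_c = 24 − 18/2 = 15, R_n = min(1.2×15×6×450, 2.4×16×6×450) = 48.6 kN/bolt; interior L_c = 57 − 18 = 39, R_n = 103.68 kN/bolt. φR_n = 0.75 × (1×48.6 + 1×103.68) = 114.2 kN.
Tension rupture (net): A_n = (71 − 1×20)×6 = 306 mm² (U = 1.0, A_e = A_n). φR_n = 0.75 × 450 × 306 = 103.3 kN.
Tension yield (gross): A_g = 71×6 = 426 mm². φR_n = 0.90 × 345 × 426 = 132.3 kN.
Governing: min(282.9, 114.2, 103.3, 132.3) = 103.3 kN → net-section rupture.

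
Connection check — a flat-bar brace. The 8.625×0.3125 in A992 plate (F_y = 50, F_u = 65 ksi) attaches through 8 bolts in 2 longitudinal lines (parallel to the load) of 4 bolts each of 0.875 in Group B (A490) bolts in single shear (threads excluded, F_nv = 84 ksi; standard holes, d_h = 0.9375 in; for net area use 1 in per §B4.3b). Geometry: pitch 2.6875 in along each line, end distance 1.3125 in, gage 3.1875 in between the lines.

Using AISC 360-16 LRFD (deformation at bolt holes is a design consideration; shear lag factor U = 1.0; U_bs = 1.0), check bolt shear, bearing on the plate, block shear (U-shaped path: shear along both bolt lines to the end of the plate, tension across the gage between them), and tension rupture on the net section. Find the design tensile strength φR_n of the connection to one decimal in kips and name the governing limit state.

Bolt shear: A_b = π(0.875)²/4 = 0.60132 in². φR_n = 0.75 × 84 × 0.60132 × 8 × 1 = 303.1 kips.
Bearing (0.3125 in plate, F_u = 65 ksi): end bolts L_c = 1.3125 − 0.9375/2 = 0.84375, R_n = min(1.2×0.84375×0.3125×65, 2.4×0.875×0.3125×65) = 20.566 kips/bolt; interior L_c = 2.6875 − 0.9375 = 1.75, R_n = 42.656 kips/bolt. φR_n = 0.75 × (2×20.566 + 6×42.656) = 222.8 kips.
Block shear: shear path 2×[1.3125+3×2.6875] = 2×9.375 in, A_gv = 5.8594, A_nv = 2×(9.375 − 3.5×1)×0.3125 = 3.6719 in²; tension across gage: (3.1875 − 1×1)×0.3125 = 0.68359 in². R_n = min(0.6×65×3.6719, 0.6×50×5.8594) + 1.0×65×0.68359 = min(143.2, 175.78) + 44.433 = 187.63 kips. φR_n = 0.75 × 187.63 = 140.7 kips.
Tension rupture (net): A_n = (8.625 − 2×1)×0.3125 = 2.0703 in² (U = 1.0, A_e = A_n). φR_n = 0.75 × 65 × 2.0703 = 100.9 kips.
Governing: min(303.1, 222.8, 140.7, 100.9) = 100.9 kips → net-section rupture.

100.9 kips (net-section rupture governs)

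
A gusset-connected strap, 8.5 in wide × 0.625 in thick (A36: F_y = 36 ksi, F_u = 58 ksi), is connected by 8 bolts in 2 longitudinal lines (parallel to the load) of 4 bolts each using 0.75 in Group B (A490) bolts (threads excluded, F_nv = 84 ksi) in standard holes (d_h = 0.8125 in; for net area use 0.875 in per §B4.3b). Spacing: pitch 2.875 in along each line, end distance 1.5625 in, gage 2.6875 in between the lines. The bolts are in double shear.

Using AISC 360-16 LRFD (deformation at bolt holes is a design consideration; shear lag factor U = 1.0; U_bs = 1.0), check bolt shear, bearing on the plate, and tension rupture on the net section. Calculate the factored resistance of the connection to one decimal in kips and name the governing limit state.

183.5 kips (net-section rupture governs)

Bolt shear: A_b = π(0.75)²/4 = 0.44179 in². φR_n = 0.75 × 84 × 0.44179 × 8 × 2 = 445.3 kips.
Bearing (0.625 in plate, F_u = 58 ksi): end bolts L_c = 1.5625 − 0.8125/2 = 1.15625, R_n = min(1.2×1.15625×0.625×58, 2.4×0.75×0.625×58) = 50.297 kips/bolt; interior L_c = 2.875 − 0.8125 = 2.0625, R_n = 65.25 kips/bolt. φR_n = 0.75 × (2×50.297 + 6×65.25) = 369.1 kips.
Tension rupture (net): A_n = (8.5 − 2×0.875)×0.625 = 4.2188 in² (U = 1.0, A_e = A_n). φR_n = 0.75 × 58 × 4.2188 = 183.5 kips.
Governing: min(445.3, 369.1, 183.5) = 183.5 kips → net-section rupture.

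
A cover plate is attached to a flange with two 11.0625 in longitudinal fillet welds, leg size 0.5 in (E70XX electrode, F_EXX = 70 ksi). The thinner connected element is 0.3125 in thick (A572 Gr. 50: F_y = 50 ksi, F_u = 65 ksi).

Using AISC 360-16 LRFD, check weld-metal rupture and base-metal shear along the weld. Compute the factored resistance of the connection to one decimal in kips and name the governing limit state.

Weld metal: throat = 0.707×0.5 = 0.3535 in, L = 2×11.0625 = 22.125 in. φR_n = 0.75 × 0.6 × 70 × 0.3535 × 22.125 = 246.4 kips.
Base metal shear (0.3125 in plate): yield φR_n = 1.0×0.6×50×0.3125×22.125 = 207.4 kips; rupture φR_n = 0.75×0.6×65×0.3125×22.125 = 202.2 kips; take 202.2 kips (rupture).
Governing: min(246.4, 202.2) = 202.2 kips → base-metal shear.

202.2 kips (base-metal shear governs)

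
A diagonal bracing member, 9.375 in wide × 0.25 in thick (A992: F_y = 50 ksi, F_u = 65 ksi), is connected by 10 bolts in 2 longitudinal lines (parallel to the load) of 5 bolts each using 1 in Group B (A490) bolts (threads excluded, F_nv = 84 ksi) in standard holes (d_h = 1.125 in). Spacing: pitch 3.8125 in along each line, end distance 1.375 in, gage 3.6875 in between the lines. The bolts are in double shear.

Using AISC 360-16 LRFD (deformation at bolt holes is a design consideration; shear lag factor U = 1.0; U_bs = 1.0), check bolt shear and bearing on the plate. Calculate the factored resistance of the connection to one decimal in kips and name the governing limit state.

Bolt shear: A_b = π(1)²/4 = 0.7854 in². φR_n = 0.75 × 84 × 0.7854 × 10 × 2 = 989.6 kips.
Bearing (0.25 in plate, F_u = 65 ksi): end bolts L_c = 1.375 − 1.125/2 = 0.8125, R_n = min(1.2×0.8125×0.25×65, 2.4×1×0.25×65) = 15.844 kips/bolt; interior L_c = 3.8125 − 1.125 = 2.6875, R_n = 39 kips/bolt. φR_n = 0.75 × (2×15.844 + 8×39) = 257.8 kips.
Governing: min(989.6, 257.8) = 257.8 kips → bearing.

257.8 kips (bearing governs)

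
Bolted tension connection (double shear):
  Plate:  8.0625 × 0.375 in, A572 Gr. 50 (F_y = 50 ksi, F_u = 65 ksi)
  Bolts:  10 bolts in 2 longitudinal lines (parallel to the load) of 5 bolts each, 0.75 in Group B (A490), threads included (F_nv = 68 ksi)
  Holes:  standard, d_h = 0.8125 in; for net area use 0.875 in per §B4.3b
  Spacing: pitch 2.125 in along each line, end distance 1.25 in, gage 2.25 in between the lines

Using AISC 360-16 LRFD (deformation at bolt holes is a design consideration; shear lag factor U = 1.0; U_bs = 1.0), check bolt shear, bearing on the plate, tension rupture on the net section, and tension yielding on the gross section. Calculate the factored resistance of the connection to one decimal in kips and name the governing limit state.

115.4 kips (net-section rupture governs)

Bolt shear: A_b = π(0.75)²/4 = 0.44179 in². φR_n = 0.75 × 68 × 0.44179 × 10 × 2 = 450.6 kips.
Bearing (0.375 in plate, F_u = 65 ksi): end bolts L_c = 1.25 − 0.8125/2 = 0.84375, R_n = min(1.2×0.84375×0.375×65, 2.4×0.75×0.375×65) = 24.68 kips/bolt; interior L_c = 2.125 − 0.8125 = 1.3125, R_n = 38.391 kips/bolt. φR_n = 0.75 × (2×24.68 + 8×38.391) = 267.4 kips.
Tension rupture (net): A_n = (8.0625 − 2×0.875)×0.375 = 2.3672 in² (U = 1.0, A_e = A_n). φR_n = 0.75 × 65 × 2.3672 = 115.4 kips.
Tension yield (gross): A_g = 8.0625×0.375 = 3.0234 in². φR_n = 0.90 × 50 × 3.0234 = 136.1 kips.
Governing: min(450.6, 267.4, 115.4, 136.1) = 115.4 kips → net-section rupture.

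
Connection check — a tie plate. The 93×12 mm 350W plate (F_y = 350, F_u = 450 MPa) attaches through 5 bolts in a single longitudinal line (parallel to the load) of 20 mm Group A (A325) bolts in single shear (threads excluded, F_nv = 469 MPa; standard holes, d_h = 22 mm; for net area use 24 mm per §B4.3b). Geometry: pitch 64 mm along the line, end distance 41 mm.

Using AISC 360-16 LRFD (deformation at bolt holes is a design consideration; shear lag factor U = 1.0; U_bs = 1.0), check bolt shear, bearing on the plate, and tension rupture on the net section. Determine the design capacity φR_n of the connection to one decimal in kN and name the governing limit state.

279.5 kN (net-section rupture governs)

Bolt shear: A_b = π(20)²/4 = 314.16 mm². φR_n = 0.75 × 469 × 314.16 × 5 × 1 = 552.5 kN.
Bearing (12 mm plate, F_u = 450 MPa): end bolts L_c = 41 − 22/2 = 30, R_n = min(1.2×30×12×450, 2.4×20×12×450) = 194.4 kN/bolt; interior L_c = 64 − 22 = 42, R_n = 259.2 kN/bolt. φR_n = 0.75 × (1×194.4 + 4×259.2) = 923.4 kN.
Tension rupture (net): A_n = (93 − 1×24)×12 = 828 mm² (U = 1.0, A_e = A_n). φR_n = 0.75 × 450 × 828 = 279.5 kN.
Governing: min(552.5, 923.4, 279.5) = 279.5 kN → net-section rupture.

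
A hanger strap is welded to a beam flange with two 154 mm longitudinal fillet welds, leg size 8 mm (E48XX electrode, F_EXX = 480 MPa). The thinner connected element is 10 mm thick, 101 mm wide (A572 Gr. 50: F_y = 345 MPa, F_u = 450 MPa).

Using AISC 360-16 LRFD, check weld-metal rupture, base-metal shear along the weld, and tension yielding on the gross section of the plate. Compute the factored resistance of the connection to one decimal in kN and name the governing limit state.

313.6 kN (gross-section yield governs)

Weld metal: throat = 0.707×8 = 5.656 mm, L = 2×154 = 308 mm. φR_n = 0.75 × 0.6 × 480 × 5.656 × 308 = 376.3 kN.
Base metal shear (10 mm plate): yield φR_n = 1.0×0.6×345×10×308 = 637.6 kN; rupture φR_n = 0.75×0.6×450×10×308 = 623.7 kN; take 623.7 kN (rupture).
Tension yield (gross): A_g = 101×10 = 1010 mm². φR_n = 0.90 × 345 × 1010 = 313.6 kN.
Governing: min(376.3, 623.7, 313.6) = 313.6 kN → gross-section yield.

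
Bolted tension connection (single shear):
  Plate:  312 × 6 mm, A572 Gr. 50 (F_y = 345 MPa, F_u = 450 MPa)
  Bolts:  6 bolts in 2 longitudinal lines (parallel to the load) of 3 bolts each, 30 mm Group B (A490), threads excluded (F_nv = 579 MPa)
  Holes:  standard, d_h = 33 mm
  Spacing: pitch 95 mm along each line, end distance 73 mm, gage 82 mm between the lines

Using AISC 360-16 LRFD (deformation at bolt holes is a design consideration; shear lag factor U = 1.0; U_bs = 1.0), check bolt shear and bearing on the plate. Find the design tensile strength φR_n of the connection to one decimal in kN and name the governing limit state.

Bolt shear: A_b = π(30)²/4 = 706.86 mm². φR_n = 0.75 × 579 × 706.86 × 6 × 1 = 1841.7 kN.
Bearing (6 mm plate, F_u = 450 MPa): end bolts L_c = 73 − 33/2 = 56.5, R_n = min(1.2×56.5×6×450, 2.4×30×6×450) = 183.06 kN/bolt; interior L_c = 95 − 33 = 62, R_n = 194.4 kN/bolt. φR_n = 0.75 × (2×183.06 + 4×194.4) = 857.8 kN.
Governing: min(1841.7, 857.8) = 857.8 kN → bearing.

857.8 kN (bearing governs)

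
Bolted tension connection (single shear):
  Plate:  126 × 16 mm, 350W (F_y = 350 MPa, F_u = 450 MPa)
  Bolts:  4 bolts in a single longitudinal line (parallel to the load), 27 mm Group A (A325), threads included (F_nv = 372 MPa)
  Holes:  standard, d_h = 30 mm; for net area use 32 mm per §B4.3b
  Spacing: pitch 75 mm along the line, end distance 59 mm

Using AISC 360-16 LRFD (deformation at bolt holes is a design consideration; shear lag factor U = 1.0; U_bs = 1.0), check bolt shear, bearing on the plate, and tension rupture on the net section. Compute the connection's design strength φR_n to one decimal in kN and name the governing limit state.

507.6 kN (net-section rupture governs)

Bolt shear: A_b = π(27)²/4 = 572.56 mm². φR_n = 0.75 × 372 × 572.56 × 4 × 1 = 639.0 kN.
Bearing (16 mm plate, F_u = 450 MPa): end bolts L_c = 59 − 30/2 = 44, R_n = min(1.2×44×16×450, 2.4×27×16×450) = 380.16 kN/bolt; interior L_c = 75 − 30 = 45, R_n = 388.8 kN/bolt. φR_n = 0.75 × (1×380.16 + 3×388.8) = 1159.9 kN.
Tension rupture (net): A_n = (126 − 1×32)×16 = 1504 mm² (U = 1.0, A_e = A_n). φR_n = 0.75 × 450 × 1504 = 507.6 kN.
Governing: min(639.0, 1159.9, 507.6) = 507.6 kN → net-section rupture.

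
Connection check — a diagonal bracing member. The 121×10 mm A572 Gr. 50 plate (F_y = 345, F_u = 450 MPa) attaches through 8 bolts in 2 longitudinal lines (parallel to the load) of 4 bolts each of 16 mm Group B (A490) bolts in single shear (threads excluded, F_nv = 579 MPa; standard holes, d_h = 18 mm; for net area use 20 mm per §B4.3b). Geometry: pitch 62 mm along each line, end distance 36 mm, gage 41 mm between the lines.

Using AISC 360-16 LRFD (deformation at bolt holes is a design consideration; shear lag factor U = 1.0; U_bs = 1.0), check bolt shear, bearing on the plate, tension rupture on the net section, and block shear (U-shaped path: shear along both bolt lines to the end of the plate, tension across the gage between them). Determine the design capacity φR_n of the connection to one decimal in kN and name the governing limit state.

273.4 kN (net-section rupture governs)

Bolt shear: A_b = π(16)²/4 = 201.06 mm². φR_n = 0.75 × 579 × 201.06 × 8 × 1 = 698.5 kN.
Bearing (10 mm plate, F_u = 450 MPa): end bolts L_c = 36 − 18/2 = 27, R_n = min(1.2×27×10×450, 2.4×16×10×450) = 145.8 kN/bolt; interior L_c = 62 − 18 = 44, R_n = 172.8 kN/bolt. φR_n = 0.75 × (2×145.8 + 6×172.8) = 996.3 kN.
Tension rupture (net): A_n = (121 − 2×20)×10 = 810 mm² (U = 1.0, A_e = A_n). φR_n = 0.75 × 450 × 810 = 273.4 kN.
Block shear: shear path 2×[36+3×62] = 2×222 mm, A_gv = 4440, A_nv = 2×(222 − 3.5×20)×10 = 3040 mm²; tension across gage: (41 − 1×20)×10 = 210 mm². R_n = min(0.6×450×3040, 0.6×345×4440) + 1.0×450×210 = min(820.8, 919.08) + 94.5 = 915.3 kN. φR_n = 0.75 × 915.3 = 686.5 kN.
Governing: min(698.5, 996.3, 273.4, 686.5) = 273.4 kN → net-section rupture.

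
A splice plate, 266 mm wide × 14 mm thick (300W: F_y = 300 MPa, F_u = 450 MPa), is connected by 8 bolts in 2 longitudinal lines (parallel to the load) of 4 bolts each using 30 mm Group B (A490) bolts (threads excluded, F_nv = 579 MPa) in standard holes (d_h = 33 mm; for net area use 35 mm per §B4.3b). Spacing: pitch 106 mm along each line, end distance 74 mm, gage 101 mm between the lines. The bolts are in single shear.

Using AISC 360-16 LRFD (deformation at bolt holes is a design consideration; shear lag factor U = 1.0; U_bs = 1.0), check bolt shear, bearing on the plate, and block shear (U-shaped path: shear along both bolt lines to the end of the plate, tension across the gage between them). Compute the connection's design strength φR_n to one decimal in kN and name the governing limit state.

Bolt shear: A_b = π(30)²/4 = 706.86 mm². φR_n = 0.75 × 579 × 706.86 × 8 × 1 = 2455.6 kN.
Bearing (14 mm plate, F_u = 450 MPa): end bolts L_c = 74 − 33/2 = 57.5, R_n = min(1.2×57.5×14×450, 2.4×30×14×450) = 434.7 kN/bolt; interior L_c = 106 − 33 = 73, R_n = 453.6 kN/bolt. φR_n = 0.75 × (2×434.7 + 6×453.6) = 2693.3 kN.
Block shear: shear path 2×[74+3×106] = 2×392 mm, A_gv = 10976, A_nv = 2×(392 − 3.5×35)×14 = 7546 mm²; tension across gage: (101 − 1×35)×14 = 924 mm². R_n = min(0.6×450×7546, 0.6×300×10976) + 1.0×450×924 = min(2037.4, 1975.7) + 415.8 = 2391.5 kN. φR_n = 0.75 × 2391.5 = 1793.6 kN.
Governing: min(2455.6, 2693.3, 1793.6) = 1793.6 kN → block shear.

1793.6 kN (block shear governs)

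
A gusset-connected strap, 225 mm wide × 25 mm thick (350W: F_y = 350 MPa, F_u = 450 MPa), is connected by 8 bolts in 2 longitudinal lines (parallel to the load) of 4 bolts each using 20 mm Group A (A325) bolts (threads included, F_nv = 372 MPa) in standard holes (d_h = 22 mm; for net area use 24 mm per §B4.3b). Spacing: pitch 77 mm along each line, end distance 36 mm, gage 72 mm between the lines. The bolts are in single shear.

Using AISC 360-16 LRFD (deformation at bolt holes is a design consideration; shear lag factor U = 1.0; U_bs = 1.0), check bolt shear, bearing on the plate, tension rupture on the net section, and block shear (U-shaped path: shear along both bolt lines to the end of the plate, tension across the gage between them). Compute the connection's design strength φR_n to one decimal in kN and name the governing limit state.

Bolt shear: A_b = π(20)²/4 = 314.16 mm². φR_n = 0.75 × 372 × 314.16 × 8 × 1 = 701.2 kN.
Bearing (25 mm plate, F_u = 450 MPa): end bolts L_c = 36 − 22/2 = 25, R_n = min(1.2×25×25×450, 2.4×20×25×450) = 337.5 kN/bolt; interior L_c = 77 − 22 = 55, R_n = 540 kN/bolt. φR_n = 0.75 × (2×337.5 + 6×540) = 2936.3 kN.
Tension rupture (net): A_n = (225 − 2×24)×25 = 4425 mm² (U = 1.0, A_e = A_n). φR_n = 0.75 × 450 × 4425 = 1493.4 kN.
Block shear: shear path 2×[36+3×77] = 2×267 mm, A_gv = 13350, A_nv = 2×(267 − 3.5×24)×25 = 9150 mm²; tension across gage: (72 − 1×24)×25 = 1200 mm². R_n = min(0.6×450×9150, 0.6×350×13350) + 1.0×450×1200 = min(2470.5, 2803.5) + 540 = 3010.5 kN. φR_n = 0.75 × 3010.5 = 2257.9 kN.
Governing: min(701.2, 2936.3, 1493.4, 2257.9) = 701.2 kN → bolt shear.

701.2 kN (bolt shear governs)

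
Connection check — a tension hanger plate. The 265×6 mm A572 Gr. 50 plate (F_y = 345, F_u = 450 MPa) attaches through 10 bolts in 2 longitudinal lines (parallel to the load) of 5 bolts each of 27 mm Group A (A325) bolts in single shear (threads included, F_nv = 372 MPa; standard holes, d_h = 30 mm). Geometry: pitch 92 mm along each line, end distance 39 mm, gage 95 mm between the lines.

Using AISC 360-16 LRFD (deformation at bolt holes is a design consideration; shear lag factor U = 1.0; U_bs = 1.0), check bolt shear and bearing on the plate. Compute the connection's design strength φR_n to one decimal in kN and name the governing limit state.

Bolt shear: A_b = π(27)²/4 = 572.56 mm². φR_n = 0.75 × 372 × 572.56 × 10 × 1 = 1597.4 kN.
Bearing (6 mm plate, F_u = 450 MPa): end bolts L_c = 39 − 30/2 = 24, R_n = min(1.2×24×6×450, 2.4×27×6×450) = 77.76 kN/bolt; interior L_c = 92 − 30 = 62, R_n = 174.96 kN/bolt. φR_n = 0.75 × (2×77.76 + 8×174.96) = 1166.4 kN.
Governing: min(1597.4, 1166.4) = 1166.4 kN → bearing.

1166.4 kN (bearing governs)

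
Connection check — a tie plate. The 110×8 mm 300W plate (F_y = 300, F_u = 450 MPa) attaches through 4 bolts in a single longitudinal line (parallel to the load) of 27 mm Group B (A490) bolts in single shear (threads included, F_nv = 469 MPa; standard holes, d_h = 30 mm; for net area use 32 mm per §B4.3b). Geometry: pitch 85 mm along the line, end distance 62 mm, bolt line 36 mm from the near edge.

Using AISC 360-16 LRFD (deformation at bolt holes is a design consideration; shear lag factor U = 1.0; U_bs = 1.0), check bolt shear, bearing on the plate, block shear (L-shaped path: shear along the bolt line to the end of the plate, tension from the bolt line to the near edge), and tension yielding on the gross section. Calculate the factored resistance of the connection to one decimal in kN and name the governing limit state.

Bolt shear: A_b = π(27)²/4 = 572.56 mm². φR_n = 0.75 × 469 × 572.56 × 4 × 1 = 805.6 kN.
Bearing (8 mm plate, F_u = 450 MPa): end bolts L_c = 62 − 30/2 = 47, R_n = min(1.2×47×8×450, 2.4×27×8×450) = 203.04 kN/bolt; interior L_c = 85 − 30 = 55, R_n = 233.28 kN/bolt. φR_n = 0.75 × (1×203.04 + 3×233.28) = 677.2 kN.
Block shear: shear path 1×[62+3×85] = 1×317 mm, A_gv = 2536, A_nv = 1×(317 − 3.5×32)×8 = 1640 mm²; tension to near edge: (36 − 0.5×32)×8 = 160 mm². R_n = min(0.6×450×1640, 0.6×300×2536) + 1.0×450×160 = min(442.8, 456.48) + 72 = 514.8 kN. φR_n = 0.75 × 514.8 = 386.1 kN.
Tension yield (gross): A_g = 110×8 = 880 mm². φR_n = 0.90 × 300 × 880 = 237.6 kN.
Governing: min(805.6, 677.2, 386.1, 237.6) = 237.6 kN → gross-section yield.

237.6 kN (gross-section yield governs)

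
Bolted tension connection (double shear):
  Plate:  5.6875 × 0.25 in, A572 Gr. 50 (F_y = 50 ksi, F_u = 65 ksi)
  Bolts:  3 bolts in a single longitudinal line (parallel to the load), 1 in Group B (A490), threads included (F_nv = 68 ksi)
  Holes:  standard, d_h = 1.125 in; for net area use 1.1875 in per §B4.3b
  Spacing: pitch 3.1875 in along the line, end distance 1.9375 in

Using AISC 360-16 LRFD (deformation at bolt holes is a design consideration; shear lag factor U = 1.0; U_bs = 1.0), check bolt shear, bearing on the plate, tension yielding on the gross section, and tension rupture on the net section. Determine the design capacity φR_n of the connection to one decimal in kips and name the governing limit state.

Bolt shear: A_b = π(1)²/4 = 0.7854 in². φR_n = 0.75 × 68 × 0.7854 × 3 × 2 = 240.3 kips.
Bearing (0.25 in plate, F_u = 65 ksi): end bolts L_c = 1.9375 − 1.125/2 = 1.375, R_n = min(1.2×1.375×0.25×65, 2.4×1×0.25×65) = 26.813 kips/bolt; interior L_c = 3.1875 − 1.125 = 2.0625, R_n = 39 kips/bolt. φR_n = 0.75 × (1×26.813 + 2×39) = 78.6 kips.
Tension yield (gross): A_g = 5.6875×0.25 = 1.4219 in². φR_n = 0.90 × 50 × 1.4219 = 64.0 kips.
Tension rupture (net): A_n = (5.6875 − 1×1.1875)×0.25 = 1.125 in² (U = 1.0, A_e = A_n). φR_n = 0.75 × 65 × 1.125 = 54.8 kips.
Governing: min(240.3, 78.6, 64.0, 54.8) = 54.8 kips → net-section rupture.

54.8 kips (net-section rupture governs)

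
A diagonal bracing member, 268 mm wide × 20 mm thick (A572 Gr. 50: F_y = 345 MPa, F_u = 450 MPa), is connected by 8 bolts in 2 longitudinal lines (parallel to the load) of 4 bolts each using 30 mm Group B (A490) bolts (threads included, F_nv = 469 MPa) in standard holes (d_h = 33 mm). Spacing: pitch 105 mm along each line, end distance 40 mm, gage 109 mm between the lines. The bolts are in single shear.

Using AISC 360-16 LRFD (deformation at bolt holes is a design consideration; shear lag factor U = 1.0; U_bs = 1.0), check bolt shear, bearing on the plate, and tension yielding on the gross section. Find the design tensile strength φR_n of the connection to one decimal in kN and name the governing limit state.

Bolt shear: A_b = π(30)²/4 = 706.86 mm². φR_n = 0.75 × 469 × 706.86 × 8 × 1 = 1989.1 kN.
Bearing (20 mm plate, F_u = 450 MPa): end bolts L_c = 40 − 33/2 = 23.5, R_n = min(1.2×23.5×20×450, 2.4×30×20×450) = 253.8 kN/bolt; interior L_c = 105 − 33 = 72, R_n = 648 kN/bolt. φR_n = 0.75 × (2×253.8 + 6×648) = 3296.7 kN.
Tension yield (gross): A_g = 268×20 = 5360 mm². φR_n = 0.90 × 345 × 5360 = 1664.3 kN.
Governing: min(1989.1, 3296.7, 1664.3) = 1664.3 kN → gross-section yield.

1664.3 kN (gross-section yield governs)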